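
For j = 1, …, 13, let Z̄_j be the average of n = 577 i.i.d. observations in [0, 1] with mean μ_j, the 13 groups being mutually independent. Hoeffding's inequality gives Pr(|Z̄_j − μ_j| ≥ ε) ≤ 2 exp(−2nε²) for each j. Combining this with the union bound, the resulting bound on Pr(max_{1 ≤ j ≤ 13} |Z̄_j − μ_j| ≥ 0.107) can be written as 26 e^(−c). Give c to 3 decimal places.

Union bound over the 13 events: Pr(max_{1 ≤ j ≤ 13} |Z̄_j − μ_j| ≥ 0.107) ≤ 13·2·exp(−2nε²) = 26 exp(−2·577·0.107²).
So c = 2·577·0.107² = 13.2121.

13.212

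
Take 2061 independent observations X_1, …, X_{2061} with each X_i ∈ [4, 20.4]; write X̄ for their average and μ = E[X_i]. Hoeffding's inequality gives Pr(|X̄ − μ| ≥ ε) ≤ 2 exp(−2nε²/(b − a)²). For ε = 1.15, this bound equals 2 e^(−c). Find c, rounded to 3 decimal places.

c = 2nε²/(b − a)² = 2·2061·1.15² / 16.4² = 20.2682.

20.268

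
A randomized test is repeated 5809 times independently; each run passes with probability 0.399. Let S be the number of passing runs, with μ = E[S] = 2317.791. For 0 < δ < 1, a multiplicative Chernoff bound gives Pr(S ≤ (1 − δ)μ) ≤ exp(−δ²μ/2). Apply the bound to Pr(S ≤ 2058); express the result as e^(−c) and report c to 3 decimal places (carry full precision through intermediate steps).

Write 2058 = (1 − δ)μ, so δ = 1 − 2058/2317.791 = 0.1120856…
Then the exponent is δ²μ/2 = (μ − 2058)²/(2μ) = 14.559415.

14.559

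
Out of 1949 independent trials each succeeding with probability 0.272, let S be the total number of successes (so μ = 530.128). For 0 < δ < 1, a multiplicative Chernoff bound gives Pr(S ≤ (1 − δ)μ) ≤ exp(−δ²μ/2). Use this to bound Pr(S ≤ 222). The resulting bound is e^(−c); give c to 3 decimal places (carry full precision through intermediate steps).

89.547

Write 222 = (1 − δ)μ, so δ = 1 − 222/530.128 = 0.5812332…
Then the exponent is δ²μ/2 = (μ − 222)²/(2μ) = 89.547114.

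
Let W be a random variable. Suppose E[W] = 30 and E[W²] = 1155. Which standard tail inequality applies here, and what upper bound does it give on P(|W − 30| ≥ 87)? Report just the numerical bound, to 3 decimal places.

The first two moments determine the variance, so Chebyshev's inequality is the sharpest standard bound available.
Var(W) = E[W²] − (E[W])² = 1155 − 900 = 255.
Chebyshev's inequality: P(|W − μ| ≥ t) ≤ Var(W)/t² = 255/7569 = 0.0337.

0.034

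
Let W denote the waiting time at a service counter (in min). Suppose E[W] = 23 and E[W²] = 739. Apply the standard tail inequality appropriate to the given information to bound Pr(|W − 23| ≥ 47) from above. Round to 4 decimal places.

0.0951

The first two moments determine the variance, so Chebyshev's inequality is the sharpest standard bound available.
Var(W) = E[W²] − (E[W])² = 739 − 529 = 210.
Chebyshev's inequality: Pr(|W − μ| ≥ t) ≤ Var(W)/t² = 210/2209 = 0.0951.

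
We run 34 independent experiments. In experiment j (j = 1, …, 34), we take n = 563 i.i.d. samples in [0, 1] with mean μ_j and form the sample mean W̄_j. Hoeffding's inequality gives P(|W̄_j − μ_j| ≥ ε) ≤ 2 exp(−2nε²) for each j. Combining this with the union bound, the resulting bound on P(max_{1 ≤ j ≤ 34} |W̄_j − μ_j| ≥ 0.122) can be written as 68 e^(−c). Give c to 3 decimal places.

16.759

Union bound over the 34 events: P(max_{1 ≤ j ≤ 34} |W̄_j − μ_j| ≥ 0.122) ≤ 34·2·exp(−2nε²) = 68 exp(−2·563·0.122²).
So c = 2·563·0.122² = 16.7594.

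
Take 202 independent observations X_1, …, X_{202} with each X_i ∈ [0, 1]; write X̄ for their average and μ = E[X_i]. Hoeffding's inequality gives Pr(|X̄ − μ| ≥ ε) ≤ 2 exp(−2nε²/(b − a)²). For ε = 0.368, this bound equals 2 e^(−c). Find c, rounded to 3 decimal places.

c = 2nε²/(b − a)² = 2·202·0.368² / 1² = 54.7113.

54.711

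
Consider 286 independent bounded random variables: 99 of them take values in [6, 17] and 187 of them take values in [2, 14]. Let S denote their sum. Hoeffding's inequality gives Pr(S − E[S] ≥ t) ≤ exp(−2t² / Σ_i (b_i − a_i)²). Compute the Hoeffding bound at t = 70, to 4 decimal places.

0.7773

Σ(b_i − a_i)² = 99·11² + 187·12² = 38907.
Exponent = 2·70² / 38907 = 0.25188.
Bound = exp(−0.25188) = 0.77734.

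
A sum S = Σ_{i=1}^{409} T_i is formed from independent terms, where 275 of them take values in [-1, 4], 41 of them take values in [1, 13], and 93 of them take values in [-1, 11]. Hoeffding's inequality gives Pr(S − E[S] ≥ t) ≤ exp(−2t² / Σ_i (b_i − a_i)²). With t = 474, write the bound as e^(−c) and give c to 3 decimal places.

17.170

Σ(b_i − a_i)² = 275·5² + 41·12² + 93·12² = 26171.
c = 2t² / 26171 = 2·474² / 26171 = 17.1698.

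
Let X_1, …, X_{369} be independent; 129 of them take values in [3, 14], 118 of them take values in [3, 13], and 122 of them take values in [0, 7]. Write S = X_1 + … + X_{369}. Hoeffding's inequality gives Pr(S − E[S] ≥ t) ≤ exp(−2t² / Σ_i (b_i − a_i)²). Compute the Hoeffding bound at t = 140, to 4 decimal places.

0.3091

Σ(b_i − a_i)² = 129·11² + 118·10² + 122·7² = 33387.
Exponent = 2·140² / 33387 = 1.17411.
Bound = exp(−1.17411) = 0.30909.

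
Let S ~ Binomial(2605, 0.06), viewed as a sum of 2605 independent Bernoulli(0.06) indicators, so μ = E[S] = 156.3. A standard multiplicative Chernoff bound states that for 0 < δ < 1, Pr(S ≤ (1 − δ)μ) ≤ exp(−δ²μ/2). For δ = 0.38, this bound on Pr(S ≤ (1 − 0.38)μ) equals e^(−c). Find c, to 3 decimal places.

11.285

c = δ²μ/2 = 0.38²·156.3/2 = 11.2849.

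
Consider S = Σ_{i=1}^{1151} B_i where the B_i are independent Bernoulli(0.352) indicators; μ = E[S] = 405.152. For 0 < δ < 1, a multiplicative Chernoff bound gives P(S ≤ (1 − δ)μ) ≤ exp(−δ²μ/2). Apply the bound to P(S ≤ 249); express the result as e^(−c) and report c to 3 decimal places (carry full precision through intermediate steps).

Write 249 = (1 − δ)μ, so δ = 1 − 249/405.152 = 0.3854158…
Then the exponent is δ²μ/2 = (μ − 249)²/(2μ) = 30.091727.

30.092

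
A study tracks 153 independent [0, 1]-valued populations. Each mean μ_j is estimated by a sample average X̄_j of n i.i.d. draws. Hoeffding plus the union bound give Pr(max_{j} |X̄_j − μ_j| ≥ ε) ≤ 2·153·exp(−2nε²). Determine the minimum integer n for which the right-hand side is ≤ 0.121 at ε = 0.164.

146

Need 2·153·exp(−2nε²) ≤ 0.121, i.e. exp(−2nε²) ≤ 0.121/306.
So 2nε² ≥ ln(306/0.121) = 7.835550.
Hence n ≥ 7.835550/(2·0.164²) = 145.664.
The smallest integer n is 146.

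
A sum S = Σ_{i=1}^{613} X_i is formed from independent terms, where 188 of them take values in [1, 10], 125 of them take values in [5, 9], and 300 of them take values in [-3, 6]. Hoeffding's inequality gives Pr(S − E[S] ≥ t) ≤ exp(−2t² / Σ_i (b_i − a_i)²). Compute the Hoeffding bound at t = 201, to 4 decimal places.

Σ(b_i − a_i)² = 188·9² + 125·4² + 300·9² = 41528.
Exponent = 2·201² / 41528 = 1.94572.
Bound = exp(−1.94572) = 0.14288.

0.1429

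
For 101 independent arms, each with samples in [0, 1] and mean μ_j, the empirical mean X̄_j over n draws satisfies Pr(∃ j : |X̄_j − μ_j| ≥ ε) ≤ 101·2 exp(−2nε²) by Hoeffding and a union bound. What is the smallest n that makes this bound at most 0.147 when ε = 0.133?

205

Need 2·101·exp(−2nε²) ≤ 0.147, i.e. exp(−2nε²) ≤ 0.147/202.
So 2nε² ≥ ln(202/0.147) = 7.225590.
Hence n ≥ 7.225590/(2·0.133²) = 204.240.
The smallest integer n is 205.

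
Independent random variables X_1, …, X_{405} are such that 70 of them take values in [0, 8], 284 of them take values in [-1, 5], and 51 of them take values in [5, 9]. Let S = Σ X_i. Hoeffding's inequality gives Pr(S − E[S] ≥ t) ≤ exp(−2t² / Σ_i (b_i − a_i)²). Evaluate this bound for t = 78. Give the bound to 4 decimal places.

Σ(b_i − a_i)² = 70·8² + 284·6² + 51·4² = 15520.
Exponent = 2·78² / 15520 = 0.78402.
Bound = exp(−0.78402) = 0.45657.

0.4566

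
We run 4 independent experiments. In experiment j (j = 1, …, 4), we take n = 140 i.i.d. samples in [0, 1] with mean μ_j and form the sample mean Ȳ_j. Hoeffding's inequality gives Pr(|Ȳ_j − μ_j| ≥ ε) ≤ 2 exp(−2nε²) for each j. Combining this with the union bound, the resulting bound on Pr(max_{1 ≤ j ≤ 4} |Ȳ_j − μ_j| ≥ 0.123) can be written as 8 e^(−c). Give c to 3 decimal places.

4.236

Union bound over the 4 events: Pr(max_{1 ≤ j ≤ 4} |Ȳ_j − μ_j| ≥ 0.123) ≤ 4·2·exp(−2nε²) = 8 exp(−2·140·0.123²).
So c = 2·140·0.123² = 4.2361.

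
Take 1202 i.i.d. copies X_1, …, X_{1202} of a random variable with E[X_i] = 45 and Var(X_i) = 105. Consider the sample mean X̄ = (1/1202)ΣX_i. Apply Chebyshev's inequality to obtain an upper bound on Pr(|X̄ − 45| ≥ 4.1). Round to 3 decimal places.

Var(X̄) = Var(X_i)/n = 105/1202 = 0.087354.
Chebyshev: Pr(|X̄ − 45| ≥ 4.1) ≤ Var(X̄)/(4.1)² = 105/(1202·4.1²) = 0.0052.

0.005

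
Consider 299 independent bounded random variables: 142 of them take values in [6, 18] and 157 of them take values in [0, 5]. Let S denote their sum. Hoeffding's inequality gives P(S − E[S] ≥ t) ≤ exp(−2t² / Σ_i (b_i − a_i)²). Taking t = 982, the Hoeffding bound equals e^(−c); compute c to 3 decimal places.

Σ(b_i − a_i)² = 142·12² + 157·5² = 24373.
c = 2t² / 24373 = 2·982² / 24373 = 79.1305.

79.131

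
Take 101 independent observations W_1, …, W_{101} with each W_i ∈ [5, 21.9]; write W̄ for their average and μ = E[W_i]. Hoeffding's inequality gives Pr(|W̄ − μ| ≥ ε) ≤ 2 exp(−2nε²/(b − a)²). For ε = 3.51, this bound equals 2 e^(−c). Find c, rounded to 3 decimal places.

c = 2nε²/(b − a)² = 2·101·3.51² / 16.9² = 8.7135.

8.713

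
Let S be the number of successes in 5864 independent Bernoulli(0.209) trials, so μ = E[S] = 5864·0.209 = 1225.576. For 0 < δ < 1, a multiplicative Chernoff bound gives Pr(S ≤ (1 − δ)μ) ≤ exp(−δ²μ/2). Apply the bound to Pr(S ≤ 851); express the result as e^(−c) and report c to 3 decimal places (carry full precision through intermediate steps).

57.241

Write 851 = (1 − δ)μ, so δ = 1 − 851/1225.576 = 0.3056326…
Then the exponent is δ²μ/2 = (μ − 851)²/(2μ) = 57.241322.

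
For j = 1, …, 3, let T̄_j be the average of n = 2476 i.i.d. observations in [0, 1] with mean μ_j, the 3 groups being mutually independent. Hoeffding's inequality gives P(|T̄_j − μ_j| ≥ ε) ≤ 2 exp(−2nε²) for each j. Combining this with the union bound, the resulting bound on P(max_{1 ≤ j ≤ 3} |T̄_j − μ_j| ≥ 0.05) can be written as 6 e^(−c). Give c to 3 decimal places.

12.380

Union bound over the 3 events: P(max_{1 ≤ j ≤ 3} |T̄_j − μ_j| ≥ 0.05) ≤ 3·2·exp(−2nε²) = 6 exp(−2·2476·0.05²).
So c = 2·2476·0.05² = 12.3800.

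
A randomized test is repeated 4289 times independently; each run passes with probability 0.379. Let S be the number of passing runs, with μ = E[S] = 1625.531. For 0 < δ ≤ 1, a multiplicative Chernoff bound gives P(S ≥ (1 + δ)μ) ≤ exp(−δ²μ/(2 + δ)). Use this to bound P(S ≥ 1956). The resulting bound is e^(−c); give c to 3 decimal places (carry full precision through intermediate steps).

30.492

Write 1956 = (1 + δ)μ, so δ = 1956/1625.531 − 1 = 0.2032991…
Then the exponent is δ²μ/(2 + δ) = (1956 − μ)² / (μ·(2 + δ)) = 30.492479.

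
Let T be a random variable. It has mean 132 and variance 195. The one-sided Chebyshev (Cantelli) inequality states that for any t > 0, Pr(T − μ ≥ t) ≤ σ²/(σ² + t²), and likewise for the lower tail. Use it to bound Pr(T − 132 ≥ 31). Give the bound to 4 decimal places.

0.1687

Here σ² = 195 and t = 31, so σ² + t² = 1156.
Cantelli's bound: 195/1156 = 0.1687.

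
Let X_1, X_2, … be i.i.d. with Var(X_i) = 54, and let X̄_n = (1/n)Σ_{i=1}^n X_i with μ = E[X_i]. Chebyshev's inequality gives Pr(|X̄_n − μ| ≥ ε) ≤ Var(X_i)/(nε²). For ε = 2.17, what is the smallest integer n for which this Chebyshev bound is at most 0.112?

Require 54/(n·2.17²) ≤ 0.112, i.e. n ≥ 54/(0.112·2.17²) = 102.390.
The smallest integer n is 103.

103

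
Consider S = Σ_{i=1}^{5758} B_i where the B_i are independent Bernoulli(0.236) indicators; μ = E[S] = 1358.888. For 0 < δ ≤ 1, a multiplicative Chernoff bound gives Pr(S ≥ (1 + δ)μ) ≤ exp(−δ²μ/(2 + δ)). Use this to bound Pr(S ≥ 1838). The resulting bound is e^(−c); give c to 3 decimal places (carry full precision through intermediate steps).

Write 1838 = (1 + δ)μ, so δ = 1838/1358.888 − 1 = 0.3525765…
Then the exponent is δ²μ/(2 + δ) = (1838 − μ)² / (μ·(2 + δ)) = 71.803675.

71.804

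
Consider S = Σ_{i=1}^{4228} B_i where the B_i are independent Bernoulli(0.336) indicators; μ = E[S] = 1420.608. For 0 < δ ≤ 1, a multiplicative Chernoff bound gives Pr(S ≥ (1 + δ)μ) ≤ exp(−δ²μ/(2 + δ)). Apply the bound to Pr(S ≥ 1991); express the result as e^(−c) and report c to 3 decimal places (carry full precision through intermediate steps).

Write 1991 = (1 + δ)μ, so δ = 1991/1420.608 − 1 = 0.4015126…
Then the exponent is δ²μ/(2 + δ) = (1991 − μ)² / (μ·(2 + δ)) = 95.364718.

95.365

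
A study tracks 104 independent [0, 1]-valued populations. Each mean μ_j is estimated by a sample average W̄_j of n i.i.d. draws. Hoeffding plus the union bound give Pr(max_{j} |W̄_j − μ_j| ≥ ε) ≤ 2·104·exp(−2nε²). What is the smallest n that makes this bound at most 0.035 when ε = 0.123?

Need 2·104·exp(−2nε²) ≤ 0.035, i.e. exp(−2nε²) ≤ 0.035/208.
So 2nε² ≥ ln(208/0.035) = 8.689945.
Hence n ≥ 8.689945/(2·0.123²) = 287.195.
The smallest integer n is 288.

288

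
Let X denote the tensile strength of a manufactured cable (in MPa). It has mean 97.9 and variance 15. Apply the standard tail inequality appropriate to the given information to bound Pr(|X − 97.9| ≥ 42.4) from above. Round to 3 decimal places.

Mean and variance are known, so Chebyshev's inequality applies.
Chebyshev: Pr(|X − μ| ≥ t) ≤ Var(X)/t².
Bound = 15 / 1797.76 = 0.0083.

0.008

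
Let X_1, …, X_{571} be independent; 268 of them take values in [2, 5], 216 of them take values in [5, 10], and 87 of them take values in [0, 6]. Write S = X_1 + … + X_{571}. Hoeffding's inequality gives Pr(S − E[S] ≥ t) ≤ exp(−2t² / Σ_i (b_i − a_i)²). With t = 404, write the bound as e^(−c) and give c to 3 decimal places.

Σ(b_i − a_i)² = 268·3² + 216·5² + 87·6² = 10944.
c = 2t² / 10944 = 2·404² / 10944 = 29.8275.

29.827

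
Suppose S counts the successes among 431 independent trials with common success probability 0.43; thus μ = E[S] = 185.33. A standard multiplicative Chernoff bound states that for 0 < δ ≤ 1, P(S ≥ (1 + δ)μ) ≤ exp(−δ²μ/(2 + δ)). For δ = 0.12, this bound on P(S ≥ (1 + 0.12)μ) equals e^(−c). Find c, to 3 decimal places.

1.259

c = δ²μ/(2 + δ) = 0.12²·185.33/(2 + 0.12) = 1.2588.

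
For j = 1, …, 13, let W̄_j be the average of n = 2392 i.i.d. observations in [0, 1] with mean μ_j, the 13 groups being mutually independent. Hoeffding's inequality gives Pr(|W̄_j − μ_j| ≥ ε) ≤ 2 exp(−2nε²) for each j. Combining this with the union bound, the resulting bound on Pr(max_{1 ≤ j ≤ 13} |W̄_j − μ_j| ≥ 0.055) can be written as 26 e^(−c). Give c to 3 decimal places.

Union bound over the 13 events: Pr(max_{1 ≤ j ≤ 13} |W̄_j − μ_j| ≥ 0.055) ≤ 13·2·exp(−2nε²) = 26 exp(−2·2392·0.055²).
So c = 2·2392·0.055² = 14.4716.

14.472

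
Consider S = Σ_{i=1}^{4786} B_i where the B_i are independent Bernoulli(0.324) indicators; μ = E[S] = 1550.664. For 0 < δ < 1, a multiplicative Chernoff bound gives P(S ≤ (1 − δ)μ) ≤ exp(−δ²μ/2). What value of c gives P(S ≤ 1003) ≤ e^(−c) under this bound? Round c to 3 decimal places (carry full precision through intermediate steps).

96.712

Write 1003 = (1 − δ)μ, so δ = 1 − 1003/1550.664 = 0.3531803…
Then the exponent is δ²μ/2 = (μ − 1003)²/(2μ) = 96.712072.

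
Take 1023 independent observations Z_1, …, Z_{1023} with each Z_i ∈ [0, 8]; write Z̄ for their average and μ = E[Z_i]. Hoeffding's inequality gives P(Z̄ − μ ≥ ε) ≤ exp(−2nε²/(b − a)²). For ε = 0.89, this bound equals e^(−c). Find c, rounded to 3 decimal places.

25.322

c = 2nε²/(b − a)² = 2·1023·0.89² / 8² = 25.3224.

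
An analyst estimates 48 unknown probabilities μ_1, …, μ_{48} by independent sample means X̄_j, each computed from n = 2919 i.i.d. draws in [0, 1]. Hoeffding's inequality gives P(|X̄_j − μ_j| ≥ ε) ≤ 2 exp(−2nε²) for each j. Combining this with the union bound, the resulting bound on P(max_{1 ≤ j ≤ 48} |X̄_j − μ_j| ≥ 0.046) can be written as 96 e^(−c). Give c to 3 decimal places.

12.353

Union bound over the 48 events: P(max_{1 ≤ j ≤ 48} |X̄_j − μ_j| ≥ 0.046) ≤ 48·2·exp(−2nε²) = 96 exp(−2·2919·0.046²).
So c = 2·2919·0.046² = 12.3532.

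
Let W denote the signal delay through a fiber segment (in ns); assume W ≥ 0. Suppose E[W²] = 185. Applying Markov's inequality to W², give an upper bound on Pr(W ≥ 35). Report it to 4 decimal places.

0.1510

Since W ≥ 0, the event {W ≥ 35} is the same as {W² ≥ 1225}.
Markov's inequality applied to W² gives Pr(W² ≥ 1225) ≤ E[W²]/1225 = 185/1225 = 0.1510.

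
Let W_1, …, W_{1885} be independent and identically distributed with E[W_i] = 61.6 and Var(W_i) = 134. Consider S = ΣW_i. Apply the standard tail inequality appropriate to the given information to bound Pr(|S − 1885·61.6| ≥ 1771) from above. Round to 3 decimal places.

0.081

With mean and variance of each term known, Chebyshev's inequality bounds the deviation of the sum (or sample mean).
Var(S) = n·Var(W_i) = 1885·134 = 252590.
Chebyshev: Pr(|S − 1885·61.6| ≥ 1771) ≤ Var(S)/1771² = 252590/3136441 = 0.0805.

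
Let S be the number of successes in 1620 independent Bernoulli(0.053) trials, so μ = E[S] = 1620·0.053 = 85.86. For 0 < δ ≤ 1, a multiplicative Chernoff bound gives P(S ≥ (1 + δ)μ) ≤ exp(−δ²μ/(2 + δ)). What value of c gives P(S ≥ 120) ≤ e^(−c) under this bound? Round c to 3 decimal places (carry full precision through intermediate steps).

5.662

Write 120 = (1 + δ)μ, so δ = 120/85.86 − 1 = 0.397624…
Then the exponent is δ²μ/(2 + δ) = (120 − μ)² / (μ·(2 + δ)) = 5.661807.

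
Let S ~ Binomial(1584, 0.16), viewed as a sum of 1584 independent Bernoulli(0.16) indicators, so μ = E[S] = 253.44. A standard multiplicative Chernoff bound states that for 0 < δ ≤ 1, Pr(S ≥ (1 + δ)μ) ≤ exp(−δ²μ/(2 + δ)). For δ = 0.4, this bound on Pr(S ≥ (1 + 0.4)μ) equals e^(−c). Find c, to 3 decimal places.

c = δ²μ/(2 + δ) = 0.4²·253.44/(2 + 0.4) = 16.8960.

16.896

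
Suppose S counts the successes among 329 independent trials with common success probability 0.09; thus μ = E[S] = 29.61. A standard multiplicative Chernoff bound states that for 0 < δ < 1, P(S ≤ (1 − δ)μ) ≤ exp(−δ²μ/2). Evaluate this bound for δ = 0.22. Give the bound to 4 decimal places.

Exponent = δ²μ/2 = 0.22²·29.61/2 = 0.7166.
Bound = exp(−0.7166) = 0.48843.

0.4884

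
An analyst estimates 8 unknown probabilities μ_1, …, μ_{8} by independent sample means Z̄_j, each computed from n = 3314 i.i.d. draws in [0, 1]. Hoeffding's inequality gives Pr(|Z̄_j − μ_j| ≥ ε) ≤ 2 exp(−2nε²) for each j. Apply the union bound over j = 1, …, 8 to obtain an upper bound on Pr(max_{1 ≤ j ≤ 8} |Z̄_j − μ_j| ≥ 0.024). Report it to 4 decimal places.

Per-experiment Hoeffding bound: 2·exp(−2·3314·0.024²) = 2·exp(−3.81773) = 0.043955.
Union bound over 8 events: 8·0.043955 = 0.35164.

0.3516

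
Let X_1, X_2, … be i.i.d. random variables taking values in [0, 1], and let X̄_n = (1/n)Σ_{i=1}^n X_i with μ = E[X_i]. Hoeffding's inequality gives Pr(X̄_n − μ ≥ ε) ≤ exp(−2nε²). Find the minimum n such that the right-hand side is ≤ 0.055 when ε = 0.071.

288

Require exp(−2nε²) ≤ 0.055, i.e. 2nε² ≥ ln(1/0.055) = 2.900422.
So n ≥ 2.900422 / (2·0.071²) = 287.683.
The smallest integer n is 288.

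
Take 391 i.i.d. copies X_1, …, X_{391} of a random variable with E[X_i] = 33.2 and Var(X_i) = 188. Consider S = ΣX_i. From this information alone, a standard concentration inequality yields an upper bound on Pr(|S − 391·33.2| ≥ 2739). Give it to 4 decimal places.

With mean and variance of each term known, Chebyshev's inequality bounds the deviation of the sum (or sample mean).
Var(S) = n·Var(X_i) = 391·188 = 73508.
Chebyshev: Pr(|S − 391·33.2| ≥ 2739) ≤ Var(S)/2739² = 73508/7502121 = 0.0098.

0.0098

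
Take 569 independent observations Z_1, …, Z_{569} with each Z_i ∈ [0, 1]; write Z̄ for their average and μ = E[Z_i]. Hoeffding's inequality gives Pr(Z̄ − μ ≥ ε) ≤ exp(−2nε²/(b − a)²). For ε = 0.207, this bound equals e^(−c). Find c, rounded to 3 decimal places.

c = 2nε²/(b − a)² = 2·569·0.207² / 1² = 48.7622.

48.762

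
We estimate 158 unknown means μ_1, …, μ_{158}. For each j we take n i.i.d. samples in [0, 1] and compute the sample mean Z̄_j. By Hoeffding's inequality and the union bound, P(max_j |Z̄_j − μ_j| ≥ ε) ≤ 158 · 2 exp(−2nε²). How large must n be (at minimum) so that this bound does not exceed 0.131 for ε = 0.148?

178

Need 2·158·exp(−2nε²) ≤ 0.131, i.e. exp(−2nε²) ≤ 0.131/316.
So 2nε² ≥ ln(316/0.131) = 7.788300.
Hence n ≥ 7.788300/(2·0.148²) = 177.783.
The smallest integer n is 178.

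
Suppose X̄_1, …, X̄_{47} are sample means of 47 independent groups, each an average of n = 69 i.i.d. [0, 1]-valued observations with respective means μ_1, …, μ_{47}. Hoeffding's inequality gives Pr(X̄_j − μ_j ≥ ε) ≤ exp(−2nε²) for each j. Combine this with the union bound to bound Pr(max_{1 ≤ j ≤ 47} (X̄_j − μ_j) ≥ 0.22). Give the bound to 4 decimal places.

0.0591

Per-experiment Hoeffding bound: exp(−2·69·0.22²) = exp(−6.67920) = 0.0012568.
Union bound over 47 events: 47·0.0012568 = 0.05907.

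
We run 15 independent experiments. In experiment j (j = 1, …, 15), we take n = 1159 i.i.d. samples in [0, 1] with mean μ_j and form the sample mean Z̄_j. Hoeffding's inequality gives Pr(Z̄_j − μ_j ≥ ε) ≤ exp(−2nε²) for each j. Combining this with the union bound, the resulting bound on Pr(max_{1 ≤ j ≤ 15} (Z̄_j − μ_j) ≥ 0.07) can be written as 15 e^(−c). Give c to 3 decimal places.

Union bound over the 15 events: Pr(max_{1 ≤ j ≤ 15} (Z̄_j − μ_j) ≥ 0.07) ≤ 15·exp(−2nε²) = 15 exp(−2·1159·0.07²).
So c = 2·1159·0.07² = 11.3582.

11.358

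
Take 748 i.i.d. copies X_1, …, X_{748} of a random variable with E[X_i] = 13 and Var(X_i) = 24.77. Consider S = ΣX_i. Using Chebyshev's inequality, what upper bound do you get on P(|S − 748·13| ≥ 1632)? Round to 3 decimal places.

0.007

Var(S) = n·Var(X_i) = 748·24.77 = 18527.96.
Chebyshev: P(|S − 748·13| ≥ 1632) ≤ Var(S)/1632² = 18527.96/2663424 = 0.0070.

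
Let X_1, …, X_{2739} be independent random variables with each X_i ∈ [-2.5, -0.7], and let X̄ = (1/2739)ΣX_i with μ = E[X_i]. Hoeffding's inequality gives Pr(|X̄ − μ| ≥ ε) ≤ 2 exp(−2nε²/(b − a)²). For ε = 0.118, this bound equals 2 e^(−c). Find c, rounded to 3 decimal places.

23.542

c = 2nε²/(b − a)² = 2·2739·0.118² / 1.8² = 23.5419.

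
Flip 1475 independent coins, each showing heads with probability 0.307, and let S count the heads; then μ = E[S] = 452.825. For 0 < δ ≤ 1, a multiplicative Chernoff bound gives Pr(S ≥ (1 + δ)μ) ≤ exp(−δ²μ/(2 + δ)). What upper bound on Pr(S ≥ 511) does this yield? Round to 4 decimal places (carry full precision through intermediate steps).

Write 511 = (1 + δ)μ, so δ = 511/452.825 − 1 = 0.1284713…
Then the exponent is δ²μ/(2 + δ) = (511 − μ)² / (μ·(2 + δ)) = 3.511354.
Bound = exp(−3.511354) = 0.02986.

0.0299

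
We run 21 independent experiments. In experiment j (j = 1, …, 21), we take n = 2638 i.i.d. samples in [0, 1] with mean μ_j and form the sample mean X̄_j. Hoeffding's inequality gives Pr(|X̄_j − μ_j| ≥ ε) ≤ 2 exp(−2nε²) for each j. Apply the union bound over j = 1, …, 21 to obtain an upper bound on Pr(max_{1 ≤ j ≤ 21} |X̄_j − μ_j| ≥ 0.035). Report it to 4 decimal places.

Per-experiment Hoeffding bound: 2·exp(−2·2638·0.035²) = 2·exp(−6.46310) = 0.0031199.
Union bound over 21 events: 21·0.0031199 = 0.06552.

0.0655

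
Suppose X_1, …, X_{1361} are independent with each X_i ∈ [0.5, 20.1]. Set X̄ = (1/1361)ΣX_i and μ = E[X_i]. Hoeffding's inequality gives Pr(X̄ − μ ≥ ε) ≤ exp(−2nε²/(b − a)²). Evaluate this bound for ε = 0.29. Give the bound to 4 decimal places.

0.5511

Exponent: 2nε²/(b − a)² = 2·1361·0.29² / 19.6² = 0.59590.
Bound = exp(−0.59590) = 0.55107.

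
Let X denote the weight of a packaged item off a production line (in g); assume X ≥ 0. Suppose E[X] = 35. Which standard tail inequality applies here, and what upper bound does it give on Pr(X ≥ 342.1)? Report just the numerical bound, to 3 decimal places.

Only the mean of a non-negative variable is known, so Markov's inequality is the applicable tail bound.
Markov's inequality: for a non-negative random variable, Pr(X ≥ a) ≤ E[X]/a.
Here E[X] = 35 and a = 342.1, so the bound is 35/342.1 = 0.1023.

0.102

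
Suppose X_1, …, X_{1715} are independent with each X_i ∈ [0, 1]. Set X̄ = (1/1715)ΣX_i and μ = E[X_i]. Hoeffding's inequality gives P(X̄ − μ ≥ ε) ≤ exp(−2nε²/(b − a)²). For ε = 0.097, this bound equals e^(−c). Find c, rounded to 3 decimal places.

c = 2nε²/(b − a)² = 2·1715·0.097² / 1² = 32.2729.

32.273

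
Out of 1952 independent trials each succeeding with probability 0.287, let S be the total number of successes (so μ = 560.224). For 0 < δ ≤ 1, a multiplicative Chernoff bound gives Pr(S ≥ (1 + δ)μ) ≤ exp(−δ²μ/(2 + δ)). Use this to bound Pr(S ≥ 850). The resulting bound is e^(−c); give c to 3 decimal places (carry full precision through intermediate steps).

Write 850 = (1 + δ)μ, so δ = 850/560.224 − 1 = 0.5172502…
Then the exponent is δ²μ/(2 + δ) = (850 − μ)² / (μ·(2 + δ)) = 59.543824.

59.544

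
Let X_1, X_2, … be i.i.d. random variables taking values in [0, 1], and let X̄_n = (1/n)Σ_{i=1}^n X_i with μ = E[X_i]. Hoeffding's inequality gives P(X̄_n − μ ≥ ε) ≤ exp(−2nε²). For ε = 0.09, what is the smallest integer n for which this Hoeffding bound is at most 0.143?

Require exp(−2nε²) ≤ 0.143, i.e. 2nε² ≥ ln(1/0.143) = 1.944911.
So n ≥ 1.944911 / (2·0.09²) = 120.056.
The smallest integer n is 121.

121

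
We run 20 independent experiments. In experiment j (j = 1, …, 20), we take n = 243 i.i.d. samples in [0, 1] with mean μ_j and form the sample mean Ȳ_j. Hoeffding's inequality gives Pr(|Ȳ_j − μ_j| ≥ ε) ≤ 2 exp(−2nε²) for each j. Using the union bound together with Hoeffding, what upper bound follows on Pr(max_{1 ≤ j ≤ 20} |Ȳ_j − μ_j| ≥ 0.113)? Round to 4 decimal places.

Per-experiment Hoeffding bound: 2·exp(−2·243·0.113²) = 2·exp(−6.20573) = 0.0040357.
Union bound over 20 events: 20·0.0040357 = 0.08071.

0.0807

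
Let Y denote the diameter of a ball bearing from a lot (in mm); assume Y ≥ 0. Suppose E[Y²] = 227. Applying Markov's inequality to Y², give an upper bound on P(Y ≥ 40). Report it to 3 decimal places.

0.142

Since Y ≥ 0, the event {Y ≥ 40} is the same as {Y² ≥ 1600}.
Markov's inequality applied to Y² gives P(Y² ≥ 1600) ≤ E[Y²]/1600 = 227/1600 = 0.1419.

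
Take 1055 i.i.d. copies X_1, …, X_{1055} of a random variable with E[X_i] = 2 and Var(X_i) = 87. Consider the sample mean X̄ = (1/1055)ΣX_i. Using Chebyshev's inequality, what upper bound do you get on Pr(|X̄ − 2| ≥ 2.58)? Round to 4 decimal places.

0.0124

Var(X̄) = Var(X_i)/n = 87/1055 = 0.082464.
Chebyshev: Pr(|X̄ − 2| ≥ 2.58) ≤ Var(X̄)/(2.58)² = 87/(1055·2.58²) = 0.0124.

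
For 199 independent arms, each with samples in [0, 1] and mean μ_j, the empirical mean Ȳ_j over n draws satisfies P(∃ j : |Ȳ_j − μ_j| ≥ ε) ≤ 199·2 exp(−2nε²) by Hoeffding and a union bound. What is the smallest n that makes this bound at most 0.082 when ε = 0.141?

214

Need 2·199·exp(−2nε²) ≤ 0.082, i.e. exp(−2nε²) ≤ 0.082/398.
So 2nε² ≥ ln(398/0.082) = 8.487488.
Hence n ≥ 8.487488/(2·0.141²) = 213.457.
The smallest integer n is 214.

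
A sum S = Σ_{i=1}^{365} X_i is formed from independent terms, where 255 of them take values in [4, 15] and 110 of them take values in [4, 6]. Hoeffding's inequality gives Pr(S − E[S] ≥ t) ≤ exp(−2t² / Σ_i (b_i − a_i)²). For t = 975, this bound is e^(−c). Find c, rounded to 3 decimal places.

Σ(b_i − a_i)² = 255·11² + 110·2² = 31295.
c = 2t² / 31295 = 2·975² / 31295 = 60.7525.

60.753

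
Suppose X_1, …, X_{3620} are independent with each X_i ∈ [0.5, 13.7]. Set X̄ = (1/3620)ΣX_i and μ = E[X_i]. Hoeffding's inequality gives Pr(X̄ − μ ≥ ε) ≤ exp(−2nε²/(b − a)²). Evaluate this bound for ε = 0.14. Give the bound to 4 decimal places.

0.4429

Exponent: 2nε²/(b − a)² = 2·3620·0.14² / 13.2² = 0.81442.
Bound = exp(−0.81442) = 0.44290.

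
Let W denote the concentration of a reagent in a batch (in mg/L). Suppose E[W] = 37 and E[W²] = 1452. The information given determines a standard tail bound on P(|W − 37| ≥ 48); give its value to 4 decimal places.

0.0360

The first two moments determine the variance, so Chebyshev's inequality is the sharpest standard bound available.
Var(W) = E[W²] − (E[W])² = 1452 − 1369 = 83.
Chebyshev's inequality: P(|W − μ| ≥ t) ≤ Var(W)/t² = 83/2304 = 0.0360.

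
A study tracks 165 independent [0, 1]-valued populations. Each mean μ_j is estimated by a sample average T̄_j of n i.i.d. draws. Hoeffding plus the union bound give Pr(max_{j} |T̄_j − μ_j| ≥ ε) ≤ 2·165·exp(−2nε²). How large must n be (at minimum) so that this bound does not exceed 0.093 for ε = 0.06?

1136

Need 2·165·exp(−2nε²) ≤ 0.093, i.e. exp(−2nε²) ≤ 0.093/330.
So 2nε² ≥ ln(330/0.093) = 8.174248.
Hence n ≥ 8.174248/(2·0.06²) = 1135.312.
The smallest integer n is 1136.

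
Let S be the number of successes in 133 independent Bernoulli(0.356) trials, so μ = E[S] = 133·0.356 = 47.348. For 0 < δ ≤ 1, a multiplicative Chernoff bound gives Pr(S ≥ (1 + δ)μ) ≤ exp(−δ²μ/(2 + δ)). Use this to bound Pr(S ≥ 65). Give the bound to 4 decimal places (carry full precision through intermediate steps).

0.0624

Write 65 = (1 + δ)μ, so δ = 65/47.348 − 1 = 0.3728141…
Then the exponent is δ²μ/(2 + δ) = (65 − μ)² / (μ·(2 + δ)) = 2.773464.
Bound = exp(−2.773464) = 0.06245.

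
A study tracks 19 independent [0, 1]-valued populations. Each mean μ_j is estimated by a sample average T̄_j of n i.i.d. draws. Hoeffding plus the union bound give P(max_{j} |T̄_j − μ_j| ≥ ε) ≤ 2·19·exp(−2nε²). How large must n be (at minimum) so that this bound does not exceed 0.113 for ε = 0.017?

Need 2·19·exp(−2nε²) ≤ 0.113, i.e. exp(−2nε²) ≤ 0.113/38.
So 2nε² ≥ ln(38/0.113) = 5.817954.
Hence n ≥ 5.817954/(2·0.017²) = 10065.664.
The smallest integer n is 10066.

10066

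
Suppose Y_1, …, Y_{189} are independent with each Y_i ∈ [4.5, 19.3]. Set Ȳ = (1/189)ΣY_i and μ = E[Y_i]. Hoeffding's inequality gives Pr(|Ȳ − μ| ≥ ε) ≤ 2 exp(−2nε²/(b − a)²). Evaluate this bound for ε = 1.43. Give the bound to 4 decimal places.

0.0587

Exponent: 2nε²/(b − a)² = 2·189·1.43² / 14.8² = 3.52891.
Bound = 2·exp(−3.52891) = 0.05867.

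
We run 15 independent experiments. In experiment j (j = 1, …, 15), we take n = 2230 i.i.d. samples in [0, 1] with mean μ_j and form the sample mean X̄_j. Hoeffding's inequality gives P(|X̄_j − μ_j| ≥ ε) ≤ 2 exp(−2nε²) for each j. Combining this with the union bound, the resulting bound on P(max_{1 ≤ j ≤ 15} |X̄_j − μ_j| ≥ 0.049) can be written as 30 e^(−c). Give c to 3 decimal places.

Union bound over the 15 events: P(max_{1 ≤ j ≤ 15} |X̄_j − μ_j| ≥ 0.049) ≤ 15·2·exp(−2nε²) = 30 exp(−2·2230·0.049²).
So c = 2·2230·0.049² = 10.7085.

10.708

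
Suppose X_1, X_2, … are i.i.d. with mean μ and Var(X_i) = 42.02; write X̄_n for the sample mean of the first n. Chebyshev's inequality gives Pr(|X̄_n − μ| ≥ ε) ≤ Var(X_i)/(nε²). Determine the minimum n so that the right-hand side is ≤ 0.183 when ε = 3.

Require 42.02/(n·3²) ≤ 0.183, i.e. n ≥ 42.02/(0.183·3²) = 25.513.
The smallest integer n is 26.

26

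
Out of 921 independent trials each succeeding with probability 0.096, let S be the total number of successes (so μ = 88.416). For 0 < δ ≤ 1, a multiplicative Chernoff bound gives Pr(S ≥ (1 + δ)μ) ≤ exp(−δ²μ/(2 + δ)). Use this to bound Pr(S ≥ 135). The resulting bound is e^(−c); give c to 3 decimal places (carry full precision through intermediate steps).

Write 135 = (1 + δ)μ, so δ = 135/88.416 − 1 = 0.526873…
Then the exponent is δ²μ/(2 + δ) = (135 − μ)² / (μ·(2 + δ)) = 9.713132.

9.713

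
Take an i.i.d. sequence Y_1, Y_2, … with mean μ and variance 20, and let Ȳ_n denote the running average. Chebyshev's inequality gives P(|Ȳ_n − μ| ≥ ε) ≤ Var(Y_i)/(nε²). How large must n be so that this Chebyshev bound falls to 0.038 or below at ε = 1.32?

Require 20/(n·1.32²) ≤ 0.038, i.e. n ≥ 20/(0.038·1.32²) = 302.064.
The smallest integer n is 303.

303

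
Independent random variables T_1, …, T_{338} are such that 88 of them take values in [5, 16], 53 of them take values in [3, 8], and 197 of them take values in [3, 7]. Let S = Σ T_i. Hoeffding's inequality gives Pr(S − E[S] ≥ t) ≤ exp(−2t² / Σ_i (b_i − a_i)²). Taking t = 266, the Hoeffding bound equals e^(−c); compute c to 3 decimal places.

Σ(b_i − a_i)² = 88·11² + 53·5² + 197·4² = 15125.
c = 2t² / 15125 = 2·266² / 15125 = 9.3562.

9.356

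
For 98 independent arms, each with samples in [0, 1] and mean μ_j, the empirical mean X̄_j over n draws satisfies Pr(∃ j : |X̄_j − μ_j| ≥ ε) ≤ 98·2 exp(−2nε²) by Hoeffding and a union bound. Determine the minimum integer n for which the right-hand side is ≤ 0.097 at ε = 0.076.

Need 2·98·exp(−2nε²) ≤ 0.097, i.e. exp(−2nε²) ≤ 0.097/196.
So 2nε² ≥ ln(196/0.097) = 7.611159.
Hence n ≥ 7.611159/(2·0.076²) = 658.861.
The smallest integer n is 659.

659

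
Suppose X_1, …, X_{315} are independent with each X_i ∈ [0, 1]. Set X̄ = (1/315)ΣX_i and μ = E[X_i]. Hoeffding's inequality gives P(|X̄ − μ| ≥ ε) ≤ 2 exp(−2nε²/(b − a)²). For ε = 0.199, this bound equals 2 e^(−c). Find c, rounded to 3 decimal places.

c = 2nε²/(b − a)² = 2·315·0.199² / 1² = 24.9486.

24.949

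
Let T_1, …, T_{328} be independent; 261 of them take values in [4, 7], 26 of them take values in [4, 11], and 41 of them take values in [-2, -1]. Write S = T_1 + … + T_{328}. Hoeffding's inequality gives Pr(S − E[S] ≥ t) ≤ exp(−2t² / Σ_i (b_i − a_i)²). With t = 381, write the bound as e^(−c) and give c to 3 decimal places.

Σ(b_i − a_i)² = 261·3² + 26·7² + 41·1² = 3664.
c = 2t² / 3664 = 2·381² / 3664 = 79.2364.

79.236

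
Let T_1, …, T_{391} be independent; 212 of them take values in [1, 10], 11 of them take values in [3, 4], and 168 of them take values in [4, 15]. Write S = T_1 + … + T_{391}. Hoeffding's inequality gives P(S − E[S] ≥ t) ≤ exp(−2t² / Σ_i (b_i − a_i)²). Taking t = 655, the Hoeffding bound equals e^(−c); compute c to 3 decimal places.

22.875

Σ(b_i − a_i)² = 212·9² + 11·1² + 168·11² = 37511.
c = 2t² / 37511 = 2·655² / 37511 = 22.8746.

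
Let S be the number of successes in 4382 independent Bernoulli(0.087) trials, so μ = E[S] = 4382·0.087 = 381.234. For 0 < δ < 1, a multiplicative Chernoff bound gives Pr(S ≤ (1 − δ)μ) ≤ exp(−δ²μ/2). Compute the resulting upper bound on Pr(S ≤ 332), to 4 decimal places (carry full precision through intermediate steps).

0.0416

Write 332 = (1 − δ)μ, so δ = 1 − 332/381.234 = 0.1291438…
Then the exponent is δ²μ/2 = (μ − 332)²/(2μ) = 3.179132.
Bound = exp(−3.179132) = 0.04162.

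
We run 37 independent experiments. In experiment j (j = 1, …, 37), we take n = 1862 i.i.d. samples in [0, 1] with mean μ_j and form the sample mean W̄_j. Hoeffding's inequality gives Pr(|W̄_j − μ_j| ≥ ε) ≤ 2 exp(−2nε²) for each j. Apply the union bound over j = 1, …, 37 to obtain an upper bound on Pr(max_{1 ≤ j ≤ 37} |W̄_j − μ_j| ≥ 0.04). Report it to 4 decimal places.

Per-experiment Hoeffding bound: 2·exp(−2·1862·0.04²) = 2·exp(−5.95840) = 0.0051681.
Union bound over 37 events: 37·0.0051681 = 0.19122.

0.1912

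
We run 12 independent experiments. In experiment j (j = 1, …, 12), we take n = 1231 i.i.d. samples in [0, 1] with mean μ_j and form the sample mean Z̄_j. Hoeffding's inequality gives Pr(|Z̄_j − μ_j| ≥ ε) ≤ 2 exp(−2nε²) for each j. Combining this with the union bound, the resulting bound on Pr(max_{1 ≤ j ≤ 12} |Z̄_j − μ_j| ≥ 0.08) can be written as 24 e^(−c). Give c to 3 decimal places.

Union bound over the 12 events: Pr(max_{1 ≤ j ≤ 12} |Z̄_j − μ_j| ≥ 0.08) ≤ 12·2·exp(−2nε²) = 24 exp(−2·1231·0.08²).
So c = 2·1231·0.08² = 15.7568.

15.757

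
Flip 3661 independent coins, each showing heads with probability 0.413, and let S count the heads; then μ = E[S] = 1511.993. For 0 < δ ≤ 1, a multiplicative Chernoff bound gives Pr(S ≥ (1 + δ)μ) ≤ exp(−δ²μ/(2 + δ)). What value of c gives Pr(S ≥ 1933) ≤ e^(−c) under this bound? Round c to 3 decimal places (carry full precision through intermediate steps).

Write 1933 = (1 + δ)μ, so δ = 1933/1511.993 − 1 = 0.2784451…
Then the exponent is δ²μ/(2 + δ) = (1933 − μ)² / (μ·(2 + δ)) = 51.450582.

51.451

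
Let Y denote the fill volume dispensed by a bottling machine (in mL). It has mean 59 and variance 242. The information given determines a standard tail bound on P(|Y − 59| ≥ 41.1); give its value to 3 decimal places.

0.143

Mean and variance are known, so Chebyshev's inequality applies.
Chebyshev: P(|Y − μ| ≥ t) ≤ Var(Y)/t².
Bound = 242 / 1689.21 = 0.1433.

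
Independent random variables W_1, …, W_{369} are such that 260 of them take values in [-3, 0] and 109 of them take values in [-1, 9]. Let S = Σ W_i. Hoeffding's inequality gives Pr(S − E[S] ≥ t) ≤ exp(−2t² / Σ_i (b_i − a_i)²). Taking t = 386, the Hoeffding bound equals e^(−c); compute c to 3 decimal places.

22.507

Σ(b_i − a_i)² = 260·3² + 109·10² = 13240.
c = 2t² / 13240 = 2·386² / 13240 = 22.5069.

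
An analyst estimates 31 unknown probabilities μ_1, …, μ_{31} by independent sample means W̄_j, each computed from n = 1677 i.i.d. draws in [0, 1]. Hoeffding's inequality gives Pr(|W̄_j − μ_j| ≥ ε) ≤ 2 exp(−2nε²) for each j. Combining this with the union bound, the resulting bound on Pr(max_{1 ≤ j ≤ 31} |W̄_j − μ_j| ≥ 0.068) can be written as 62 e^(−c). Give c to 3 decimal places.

Union bound over the 31 events: Pr(max_{1 ≤ j ≤ 31} |W̄_j − μ_j| ≥ 0.068) ≤ 31·2·exp(−2nε²) = 62 exp(−2·1677·0.068²).
So c = 2·1677·0.068² = 15.5089.

15.509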